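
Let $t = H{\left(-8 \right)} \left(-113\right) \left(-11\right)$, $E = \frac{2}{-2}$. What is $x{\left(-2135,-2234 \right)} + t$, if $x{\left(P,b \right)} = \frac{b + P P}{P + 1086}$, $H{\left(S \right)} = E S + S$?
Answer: $- \frac{4555991}{1049} \approx -4343.2$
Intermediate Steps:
$E = -1$ ($E = 2 \left(- \frac{1}{2}\right) = -1$)
$H{\left(S \right)} = 0$ ($H{\left(S \right)} = - S + S = 0$)
$x{\left(P,b \right)} = \frac{b + P^{2}}{1086 + P}$
$t = 0$ ($t = 0 \left(-113\right) \left(-11\right) = 0 \left(-11\right) = 0$)
$x{\left(-2135,-2234 \right)} + t = \frac{-2234 + \left(-2135\right)^{2}}{1086 - 2135} + 0 = \frac{-2234 + 4558225}{-1049} + 0 = \left(- \frac{1}{1049}\right) 4555991 + 0 = - \frac{4555991}{1049} + 0 = - \frac{4555991}{1049}$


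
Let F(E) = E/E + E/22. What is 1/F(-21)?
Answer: 22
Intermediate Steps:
F(E) = 1 + E/22 (F(E) = 1 + E*(1/22) = 1 + E/22)
1/F(-21) = 1/(1 + (1/22)*(-21)) = 1/(1 - 21/22) = 1/(1/22) = 22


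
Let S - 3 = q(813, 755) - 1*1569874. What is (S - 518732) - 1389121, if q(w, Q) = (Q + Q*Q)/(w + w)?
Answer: -942368074/271 ≈ -3.4774e+6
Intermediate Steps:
q(w, Q) = (Q + Q**2)/(2*w) (q(w, Q) = (Q + Q**2)/((2*w)) = (Q + Q**2)*(1/(2*w)) = (Q + Q**2)/(2*w))
S = -425339911/271 (S = 3 + ((1/2)*755*(1 + 755)/813 - 1*1569874) = 3 + ((1/2)*755*(1/813)*756 - 1569874) = 3 + (95130/271 - 1569874) = 3 - 425340724/271 = -425339911/271 ≈ -1.5695e+6)
(S - 518732) - 1389121 = (-425339911/271 - 518732) - 1389121 = -565916283/271 - 1389121 = -942368074/271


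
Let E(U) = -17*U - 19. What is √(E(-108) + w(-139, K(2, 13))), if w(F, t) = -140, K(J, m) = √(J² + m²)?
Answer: √1677 ≈ 40.951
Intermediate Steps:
E(U) = -19 - 17*U
√(E(-108) + w(-139, K(2, 13))) = √((-19 - 17*(-108)) - 140) = √((-19 + 1836) - 140) = √(1817 - 140) = √1677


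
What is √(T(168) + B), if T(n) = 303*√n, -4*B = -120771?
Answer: √(120771 + 2424*√42)/2 ≈ 184.72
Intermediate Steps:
B = 120771/4 (B = -¼*(-120771) = 120771/4 ≈ 30193.)
√(T(168) + B) = √(303*√168 + 120771/4) = √(303*(2*√42) + 120771/4) = √(606*√42 + 120771/4) = √(120771/4 + 606*√42)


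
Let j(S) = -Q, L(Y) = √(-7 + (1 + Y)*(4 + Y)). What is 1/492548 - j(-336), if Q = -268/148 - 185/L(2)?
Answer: -33000679/18224276 - 185*√11/11 ≈ -57.590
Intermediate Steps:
Q = -67/37 - 185*√11/11 (Q = -268/148 - 185/√(-3 + 2² + 5*2) = -268*1/148 - 185/√(-3 + 4 + 10) = -67/37 - 185*√11/11 ≈ -57.590)
j(S) = 67/37 + 185*√11/11 (j(S) = -(-67/37 - 185*√11/11) = 67/37 + 185*√11/11)
1/492548 - j(-336) = 1/492548 - (67/37 + 185*√11/11) = 1/492548 + (-67/37 - 185*√11/11) = -33000679/18224276 - 185*√11/11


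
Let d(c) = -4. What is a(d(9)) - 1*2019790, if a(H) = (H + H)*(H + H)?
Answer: -2019726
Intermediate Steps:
a(H) = 4*H² (a(H) = (2*H)*(2*H) = 4*H²)
a(d(9)) - 1*2019790 = 4*(-4)² - 1*2019790 = 4*16 - 2019790 = 64 - 2019790 = -2019726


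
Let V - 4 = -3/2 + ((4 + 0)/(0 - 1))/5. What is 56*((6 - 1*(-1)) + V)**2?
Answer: 105966/25 ≈ 4238.6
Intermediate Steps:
V = 17/10 (V = 4 + (-3/2 + ((4 + 0)/(0 - 1))/5) = 4 + (-3*1/2 + (4/(-1))*(1/5)) = 4 + (-3/2 + (4*(-1))*(1/5)) = 4 + (-3/2 - 4*1/5) = 4 + (-3/2 - 4/5) = 4 - 23/10 = 17/10 ≈ 1.7000)
56*((6 - 1*(-1)) + V)**2 = 56*((6 - 1*(-1)) + 17/10)**2 = 56*((6 + 1) + 17/10)**2 = 56*(7 + 17/10)**2 = 56*(87/10)**2 = 56*(7569/100) = 105966/25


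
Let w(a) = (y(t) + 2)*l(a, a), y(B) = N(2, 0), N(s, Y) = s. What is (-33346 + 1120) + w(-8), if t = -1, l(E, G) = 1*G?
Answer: -32258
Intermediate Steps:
l(E, G) = G
y(B) = 2
w(a) = 4*a (w(a) = (2 + 2)*a = 4*a)
(-33346 + 1120) + w(-8) = (-33346 + 1120) + 4*(-8) = -32226 - 32 = -32258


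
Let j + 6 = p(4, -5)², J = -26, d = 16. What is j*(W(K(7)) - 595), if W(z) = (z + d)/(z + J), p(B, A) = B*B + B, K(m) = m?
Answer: -4463232/19 ≈ -2.3491e+5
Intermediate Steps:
p(B, A) = B + B² (p(B, A) = B² + B = B + B²)
j = 394 (j = -6 + (4*(1 + 4))² = -6 + (4*5)² = -6 + 20² = -6 + 400 = 394)
W(z) = (16 + z)/(-26 + z) (W(z) = (z + 16)/(z - 26) = (16 + z)/(-26 + z))
j*(W(K(7)) - 595) = 394*((16 + 7)/(-26 + 7) - 595) = 394*(23/(-19) - 595) = 394*(-1/19*23 - 595) = 394*(-23/19 - 595) = 394*(-11328/19) = -4463232/19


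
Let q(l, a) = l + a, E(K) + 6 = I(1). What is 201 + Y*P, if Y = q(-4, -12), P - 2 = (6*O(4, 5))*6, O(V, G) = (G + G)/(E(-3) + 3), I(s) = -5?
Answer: 889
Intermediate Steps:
E(K) = -11 (E(K) = -6 - 5 = -11)
O(V, G) = -G/4 (O(V, G) = (G + G)/(-11 + 3) = (2*G)/(-8) = (2*G)*(-1/8) = -G/4)
q(l, a) = a + l
P = -43 (P = 2 + (6*(-1/4*5))*6 = 2 + (6*(-5/4))*6 = 2 - 15/2*6 = 2 - 45 = -43)
Y = -16 (Y = -12 - 4 = -16)
201 + Y*P = 201 - 16*(-43) = 201 + 688 = 889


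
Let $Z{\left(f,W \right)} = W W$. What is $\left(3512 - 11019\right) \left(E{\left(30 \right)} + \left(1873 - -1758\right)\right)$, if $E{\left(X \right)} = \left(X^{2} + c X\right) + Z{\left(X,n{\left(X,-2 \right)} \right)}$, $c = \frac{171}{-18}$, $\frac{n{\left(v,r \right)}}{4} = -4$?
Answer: $-33796514$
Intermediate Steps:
$n{\left(v,r \right)} = -16$ ($n{\left(v,r \right)} = 4 \left(-4\right) = -16$)
$Z{\left(f,W \right)} = W^{2}$
$c = - \frac{19}{2}$ ($c = 171 \left(- \frac{1}{18}\right) = - \frac{19}{2} \approx -9.5$)
$E{\left(X \right)} = 256 + X^{2} - \frac{19 X}{2}$ ($E{\left(X \right)} = \left(X^{2} - \frac{19 X}{2}\right) + \left(-16\right)^{2} = \left(X^{2} - \frac{19 X}{2}\right) + 256 = 256 + X^{2} - \frac{19 X}{2}$)
$\left(3512 - 11019\right) \left(E{\left(30 \right)} + \left(1873 - -1758\right)\right) = \left(3512 - 11019\right) \left(\left(256 + 30^{2} - 285\right) + \left(1873 - -1758\right)\right) = - 7507 \left(\left(256 + 900 - 285\right) + \left(1873 + 1758\right)\right) = - 7507 \left(871 + 3631\right) = \left(-7507\right) 4502 = -33796514$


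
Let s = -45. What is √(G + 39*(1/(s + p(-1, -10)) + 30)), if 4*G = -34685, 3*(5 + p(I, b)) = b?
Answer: I*√12003170/40 ≈ 86.614*I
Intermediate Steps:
p(I, b) = -5 + b/3
G = -34685/4 (G = (¼)*(-34685) = -34685/4 ≈ -8671.3)
√(G + 39*(1/(s + p(-1, -10)) + 30)) = √(-34685/4 + 39*(1/(-45 + (-5 + (⅓)*(-10))) + 30)) = √(-34685/4 + 39*(1/(-45 + (-5 - 10/3)) + 30)) = √(-34685/4 + 39*(1/(-45 - 25/3) + 30)) = √(-34685/4 + 39*(1/(-160/3) + 30)) = √(-34685/4 + 39*(-3/160 + 30)) = √(-34685/4 + 39*(4797/160)) = √(-34685/4 + 187083/160) = √(-1200317/160) = I*√12003170/40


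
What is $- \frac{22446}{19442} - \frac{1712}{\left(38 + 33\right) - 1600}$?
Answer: $- \frac{517615}{14863409} \approx -0.034825$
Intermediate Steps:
$- \frac{22446}{19442} - \frac{1712}{\left(38 + 33\right) - 1600} = \left(-22446\right) \frac{1}{19442} - \frac{1712}{71 - 1600} = - \frac{11223}{9721} - \frac{1712}{-1529} = - \frac{11223}{9721} - - \frac{1712}{1529} = - \frac{11223}{9721} + \frac{1712}{1529} = - \frac{517615}{14863409}$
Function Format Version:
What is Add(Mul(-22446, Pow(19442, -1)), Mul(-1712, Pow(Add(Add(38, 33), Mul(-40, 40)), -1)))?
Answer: Rational(-517615, 14863409) ≈ -0.034825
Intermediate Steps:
Add(Mul(-22446, Pow(19442, -1)), Mul(-1712, Pow(Add(Add(38, 33), Mul(-40, 40)), -1))) = Add(Mul(-22446, Rational(1, 19442)), Mul(-1712, Pow(Add(71, -1600), -1))) = Add(Rational(-11223, 9721), Mul(-1712, Pow(-1529, -1))) = Add(Rational(-11223, 9721), Mul(-1712, Rational(-1, 1529))) = Add(Rational(-11223, 9721), Rational(1712, 1529)) = Rational(-517615, 14863409)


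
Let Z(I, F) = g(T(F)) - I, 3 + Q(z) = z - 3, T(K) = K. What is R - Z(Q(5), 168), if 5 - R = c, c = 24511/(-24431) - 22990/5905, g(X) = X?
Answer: -4590612575/28853011 ≈ -159.10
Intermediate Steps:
Q(z) = -6 + z (Q(z) = -3 + (z - 3) = -3 + (-3 + z) = -6 + z)
c = -141281229/28853011 (c = 24511*(-1/24431) - 22990*1/5905 = -24511/24431 - 4598/1181 = -141281229/28853011 ≈ -4.8966)
Z(I, F) = F - I
R = 285546284/28853011 (R = 5 - 1*(-141281229/28853011) = 5 + 141281229/28853011 = 285546284/28853011 ≈ 9.8966)
R - Z(Q(5), 168) = 285546284/28853011 - (168 - (-6 + 5)) = 285546284/28853011 - (168 - 1*(-1)) = 285546284/28853011 - (168 + 1) = 285546284/28853011 - 1*169 = 285546284/28853011 - 169 = -4590612575/28853011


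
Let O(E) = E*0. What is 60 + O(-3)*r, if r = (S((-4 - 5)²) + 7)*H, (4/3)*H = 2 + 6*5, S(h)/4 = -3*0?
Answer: 60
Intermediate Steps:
S(h) = 0 (S(h) = 4*(-3*0) = 4*0 = 0)
H = 24 (H = 3*(2 + 6*5)/4 = 3*(2 + 30)/4 = (¾)*32 = 24)
O(E) = 0
r = 168 (r = (0 + 7)*24 = 7*24 = 168)
60 + O(-3)*r = 60 + 0*168 = 60 + 0 = 60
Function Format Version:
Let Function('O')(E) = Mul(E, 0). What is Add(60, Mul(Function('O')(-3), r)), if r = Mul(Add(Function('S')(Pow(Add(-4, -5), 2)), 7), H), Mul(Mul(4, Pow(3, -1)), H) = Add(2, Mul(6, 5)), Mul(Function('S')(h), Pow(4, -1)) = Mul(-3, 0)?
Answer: 60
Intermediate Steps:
Function('S')(h) = 0 (Function('S')(h) = Mul(4, Mul(-3, 0)) = Mul(4, 0) = 0)
H = 24 (H = Mul(Rational(3, 4), Add(2, Mul(6, 5))) = Mul(Rational(3, 4), Add(2, 30)) = Mul(Rational(3, 4), 32) = 24)
Function('O')(E) = 0
r = 168 (r = Mul(Add(0, 7), 24) = Mul(7, 24) = 168)
Add(60, Mul(Function('O')(-3), r)) = Add(60, Mul(0, 168)) = Add(60, 0) = 60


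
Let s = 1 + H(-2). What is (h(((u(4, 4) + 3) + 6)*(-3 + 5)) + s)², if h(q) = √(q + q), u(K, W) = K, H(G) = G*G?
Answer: 77 + 20*√13 ≈ 149.11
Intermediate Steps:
H(G) = G²
s = 5 (s = 1 + (-2)² = 1 + 4 = 5)
h(q) = √2*√q (h(q) = √(2*q) = √2*√q)
(h(((u(4, 4) + 3) + 6)*(-3 + 5)) + s)² = (√2*√(((4 + 3) + 6)*(-3 + 5)) + 5)² = (√2*√((7 + 6)*2) + 5)² = (√2*√(13*2) + 5)² = (√2*√26 + 5)² = (2*√13 + 5)² = (5 + 2*√13)²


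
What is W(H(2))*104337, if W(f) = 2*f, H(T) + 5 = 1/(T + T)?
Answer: -1982403/2 ≈ -9.9120e+5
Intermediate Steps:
H(T) = -5 + 1/(2*T) (H(T) = -5 + 1/(T + T) = -5 + 1/(2*T))
W(H(2))*104337 = (2*(-5 + (1/2)/2))*104337 = (2*(-5 + (1/2)*(1/2)))*104337 = (2*(-5 + 1/4))*104337 = (2*(-19/4))*104337 = -19/2*104337 = -1982403/2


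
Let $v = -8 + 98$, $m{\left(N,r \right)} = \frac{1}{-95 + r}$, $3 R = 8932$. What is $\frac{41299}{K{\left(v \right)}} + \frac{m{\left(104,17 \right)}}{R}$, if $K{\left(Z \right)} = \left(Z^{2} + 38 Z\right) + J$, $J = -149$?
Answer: $\frac{9590937997}{2640710072} \approx 3.632$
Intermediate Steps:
$R = \frac{8932}{3}$ ($R = \frac{1}{3} \cdot 8932 = \frac{8932}{3} \approx 2977.3$)
$v = 90$
$K{\left(Z \right)} = -149 + Z^{2} + 38 Z$ ($K{\left(Z \right)} = \left(Z^{2} + 38 Z\right) - 149 = -149 + Z^{2} + 38 Z$)
$\frac{41299}{K{\left(v \right)}} + \frac{m{\left(104,17 \right)}}{R} = \frac{41299}{-149 + 90^{2} + 38 \cdot 90} + \frac{1}{\left(-95 + 17\right) \frac{8932}{3}} = \frac{41299}{-149 + 8100 + 3420} + \frac{1}{-78} \cdot \frac{3}{8932} = \frac{41299}{11371} - \frac{1}{232232} = \frac{9590937997}{2640710072}$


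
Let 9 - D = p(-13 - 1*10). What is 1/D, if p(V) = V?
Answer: 1/32 ≈ 0.031250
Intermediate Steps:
D = 32 (D = 9 - (-13 - 1*10) = 9 - (-13 - 10) = 9 - 1*(-23) = 9 + 23 = 32)
1/D = 1/32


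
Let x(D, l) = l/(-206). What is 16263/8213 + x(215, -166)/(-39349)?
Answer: 65912395382/33286853711 ≈ 1.9801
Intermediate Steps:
x(D, l) = -l/206 (x(D, l) = l*(-1/206) = -l/206)
16263/8213 + x(215, -166)/(-39349) = 16263/8213 - 1/206*(-166)/(-39349) = 16263*(1/8213) + (83/103)*(-1/39349) = 16263/8213 - 83/4052947 = 65912395382/33286853711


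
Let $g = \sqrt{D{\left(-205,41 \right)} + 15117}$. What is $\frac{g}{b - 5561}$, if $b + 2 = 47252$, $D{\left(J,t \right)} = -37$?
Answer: $\frac{2 \sqrt{3770}}{41689} \approx 0.0029456$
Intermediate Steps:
$b = 47250$ ($b = -2 + 47252 = 47250$)
$g = 2 \sqrt{3770}$ ($g = \sqrt{-37 + 15117} = \sqrt{15080} = 2 \sqrt{3770} \approx 122.8$)
$\frac{g}{b - 5561} = \frac{2 \sqrt{3770}}{47250 - 5561} = \frac{2 \sqrt{3770}}{41689}$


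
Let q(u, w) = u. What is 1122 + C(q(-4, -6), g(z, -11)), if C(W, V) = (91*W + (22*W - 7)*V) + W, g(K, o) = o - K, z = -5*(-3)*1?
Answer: 3224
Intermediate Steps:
z = 15 (z = 15*1 = 15)
C(W, V) = 92*W + V*(-7 + 22*W) (C(W, V) = (91*W + (-7 + 22*W)*V) + W = (91*W + V*(-7 + 22*W)) + W = 92*W + V*(-7 + 22*W))
1122 + C(q(-4, -6), g(z, -11)) = 1122 + (-7*(-11 - 1*15) + 92*(-4) + 22*(-11 - 1*15)*(-4)) = 1122 + (-7*(-11 - 15) - 368 + 22*(-11 - 15)*(-4)) = 1122 + (-7*(-26) - 368 + 22*(-26)*(-4)) = 1122 + (182 - 368 + 2288) = 1122 + 2102 = 3224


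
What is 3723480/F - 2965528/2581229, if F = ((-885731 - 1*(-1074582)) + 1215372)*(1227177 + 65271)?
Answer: -224253470402940683/195193097096368084 ≈ -1.1489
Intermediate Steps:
F = 1814885207904 (F = ((-885731 + 1074582) + 1215372)*1292448 = (188851 + 1215372)*1292448 = 1404223*1292448 = 1814885207904)
3723480/F - 2965528/2581229 = 3723480/1814885207904 - 2965528/2581229 = 3723480*(1/1814885207904) - 2965528*1/2581229 = 155145/75620216996 - 2965528/2581229 = -224253470402940683/195193097096368084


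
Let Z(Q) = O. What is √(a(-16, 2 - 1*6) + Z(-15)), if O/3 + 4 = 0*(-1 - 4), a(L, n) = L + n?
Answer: 4*I*√2 ≈ 5.6569*I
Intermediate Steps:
O = -12 (O = -12 + 3*(0*(-1 - 4)) = -12 + 3*(0*(-5)) = -12 + 3*0 = -12 + 0 = -12)
Z(Q) = -12
√(a(-16, 2 - 1*6) + Z(-15)) = √((-16 + (2 - 1*6)) - 12) = √((-16 + (2 - 6)) - 12) = √((-16 - 4) - 12) = √(-20 - 12) = √(-32) = 4*I*√2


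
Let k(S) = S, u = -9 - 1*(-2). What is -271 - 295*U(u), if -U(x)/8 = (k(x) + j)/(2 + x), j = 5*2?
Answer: -1687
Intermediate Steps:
u = -7 (u = -9 + 2 = -7)
j = 10
U(x) = -8*(10 + x)/(2 + x) (U(x) = -8*(x + 10)/(2 + x) = -8*(10 + x)/(2 + x))
-271 - 295*U(u) = -271 - 2360*(-10 - 1*(-7))/(2 - 7) = -271 - 2360*(-10 + 7)/(-5) = -271 - 2360*(-1)*(-3)/5 = -271 - 295*24/5 = -271 - 1416 = -1687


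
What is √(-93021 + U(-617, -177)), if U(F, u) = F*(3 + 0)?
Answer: 2*I*√23718 ≈ 308.01*I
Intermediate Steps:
U(F, u) = 3*F (U(F, u) = F*3 = 3*F)
√(-93021 + U(-617, -177)) = √(-93021 + 3*(-617)) = √(-93021 - 1851) = √(-94872) = 2*I*√23718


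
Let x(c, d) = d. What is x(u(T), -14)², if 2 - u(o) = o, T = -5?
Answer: 196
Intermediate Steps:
u(o) = 2 - o
x(u(T), -14)² = (-14)² = 196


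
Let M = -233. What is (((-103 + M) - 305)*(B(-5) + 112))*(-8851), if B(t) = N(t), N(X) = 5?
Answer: 663798447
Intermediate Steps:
B(t) = 5
(((-103 + M) - 305)*(B(-5) + 112))*(-8851) = (((-103 - 233) - 305)*(5 + 112))*(-8851) = ((-336 - 305)*117)*(-8851) = -641*117*(-8851) = -74997*(-8851) = 663798447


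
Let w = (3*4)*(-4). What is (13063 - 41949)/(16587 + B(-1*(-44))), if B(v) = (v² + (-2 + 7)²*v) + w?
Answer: -28886/19575 ≈ -1.4757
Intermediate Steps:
w = -48 (w = 12*(-4) = -48)
B(v) = -48 + v² + 25*v (B(v) = (v² + (-2 + 7)²*v) - 48 = (v² + 5²*v) - 48 = (v² + 25*v) - 48 = -48 + v² + 25*v)
(13063 - 41949)/(16587 + B(-1*(-44))) = (13063 - 41949)/(16587 + (-48 + (-1*(-44))² + 25*(-1*(-44)))) = -28886/(16587 + (-48 + 44² + 25*44)) = -28886/(16587 + (-48 + 1936 + 1100)) = -28886/(16587 + 2988) = -28886/19575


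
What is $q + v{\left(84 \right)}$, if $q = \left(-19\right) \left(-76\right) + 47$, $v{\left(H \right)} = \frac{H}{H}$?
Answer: $1492$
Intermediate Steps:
$v{\left(H \right)} = 1$
$q = 1491$ ($q = 1444 + 47 = 1491$)
$q + v{\left(84 \right)} = 1491 + 1 = 1492$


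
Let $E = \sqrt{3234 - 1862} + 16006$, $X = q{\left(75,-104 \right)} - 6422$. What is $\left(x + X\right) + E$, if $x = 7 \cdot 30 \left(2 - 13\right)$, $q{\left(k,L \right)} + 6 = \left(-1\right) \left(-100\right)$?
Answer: $7368 + 14 \sqrt{7} \approx 7405.0$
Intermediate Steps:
$q{\left(k,L \right)} = 94$ ($q{\left(k,L \right)} = -6 - -100 = -6 + 100 = 94$)
$X = -6328$ ($X = 94 - 6422 = -6328$)
$E = 16006 + 14 \sqrt{7}$ ($E = \sqrt{1372} + 16006 = 14 \sqrt{7} + 16006 = 16006 + 14 \sqrt{7} \approx 16043.0$)
$x = -2310$ ($x = 210 \left(2 - 13\right) = 210 \left(-11\right) = -2310$)
$\left(x + X\right) + E = \left(-2310 - 6328\right) + \left(16006 + 14 \sqrt{7}\right) = -8638 + \left(16006 + 14 \sqrt{7}\right) = 7368 + 14 \sqrt{7}$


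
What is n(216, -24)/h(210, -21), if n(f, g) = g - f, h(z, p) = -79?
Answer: 240/79 ≈ 3.0380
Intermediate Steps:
n(216, -24)/h(210, -21) = (-24 - 1*216)/(-79) = (-24 - 216)*(-1/79) = -240*(-1/79) = 240/79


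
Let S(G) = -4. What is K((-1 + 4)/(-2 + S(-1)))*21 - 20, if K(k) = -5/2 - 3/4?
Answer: -353/4 ≈ -88.250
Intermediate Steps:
K(k) = -13/4 (K(k) = -5*½ - 3*¼ = -5/2 - ¾ = -13/4)
K((-1 + 4)/(-2 + S(-1)))*21 - 20 = -13/4*21 - 20 = -273/4 - 20 = -353/4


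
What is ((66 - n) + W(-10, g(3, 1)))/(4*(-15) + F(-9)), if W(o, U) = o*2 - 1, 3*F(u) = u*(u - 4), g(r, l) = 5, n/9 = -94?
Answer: -297/7 ≈ -42.429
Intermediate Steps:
n = -846 (n = 9*(-94) = -846)
F(u) = u*(-4 + u)/3 (F(u) = (u*(u - 4))/3 = (u*(-4 + u))/3 = u*(-4 + u)/3)
W(o, U) = -1 + 2*o (W(o, U) = 2*o - 1 = -1 + 2*o)
((66 - n) + W(-10, g(3, 1)))/(4*(-15) + F(-9)) = ((66 - 1*(-846)) + (-1 + 2*(-10)))/(4*(-15) + (⅓)*(-9)*(-4 - 9)) = ((66 + 846) + (-1 - 20))/(-60 + (⅓)*(-9)*(-13)) = (912 - 21)/(-60 + 39) = 891/(-21) = 891*(-1/21) = -297/7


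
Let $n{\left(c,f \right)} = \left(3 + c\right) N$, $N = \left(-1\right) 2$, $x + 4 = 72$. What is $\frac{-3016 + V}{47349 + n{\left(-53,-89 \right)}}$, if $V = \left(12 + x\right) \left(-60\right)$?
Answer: $- \frac{7816}{47449} \approx -0.16472$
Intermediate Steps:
$x = 68$ ($x = -4 + 72 = 68$)
$V = -4800$ ($V = \left(12 + 68\right) \left(-60\right) = 80 \left(-60\right) = -4800$)
$N = -2$
$n{\left(c,f \right)} = -6 - 2 c$ ($n{\left(c,f \right)} = \left(3 + c\right) \left(-2\right) = -6 - 2 c$)
$\frac{-3016 + V}{47349 + n{\left(-53,-89 \right)}} = \frac{-3016 - 4800}{47349 - -100} = - \frac{7816}{47349 + \left(-6 + 106\right)} = - \frac{7816}{47349 + 100} = - \frac{7816}{47449}$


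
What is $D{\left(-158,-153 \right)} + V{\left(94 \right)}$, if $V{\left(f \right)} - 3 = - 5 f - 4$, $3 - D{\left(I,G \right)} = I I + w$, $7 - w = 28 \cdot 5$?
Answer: $-25299$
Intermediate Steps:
$w = -133$ ($w = 7 - 28 \cdot 5 = 7 - 140 = -133$)
$D{\left(I,G \right)} = 136 - I^{2}$ ($D{\left(I,G \right)} = 3 - \left(I I - 133\right) = 3 - \left(I^{2} - 133\right) = 3 - \left(-133 + I^{2}\right) = 136 - I^{2}$)
$V{\left(f \right)} = -1 - 5 f$ ($V{\left(f \right)} = 3 - \left(4 + 5 f\right) = -1 - 5 f$)
$D{\left(-158,-153 \right)} + V{\left(94 \right)} = \left(136 - \left(-158\right)^{2}\right) - 471 = \left(136 - 24964\right) - 471 = -24828 - 471 = -25299$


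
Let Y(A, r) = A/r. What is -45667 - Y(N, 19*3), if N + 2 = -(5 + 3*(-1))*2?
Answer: -867671/19 ≈ -45667.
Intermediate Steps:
N = -6 (N = -2 - (5 + 3*(-1))*2 = -2 - (5 - 3)*2 = -2 - 1*2*2 = -2 - 2*2 = -2 - 4 = -6)
-45667 - Y(N, 19*3) = -45667 - (-6)/(19*3) = -45667 - (-6)/57 = -45667 - 1*(-2/19) = -45667 + 2/19 = -867671/19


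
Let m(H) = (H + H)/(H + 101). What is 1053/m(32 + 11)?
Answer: 75816/43 ≈ 1763.2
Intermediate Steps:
m(H) = 2*H/(101 + H) (m(H) = (2*H)/(101 + H) = 2*H/(101 + H))
1053/m(32 + 11) = 1053/((2*(32 + 11)/(101 + (32 + 11)))) = 1053/((2*43/(101 + 43))) = 1053/((2*43/144)) = 1053/((2*43*(1/144))) = 1053/(43/72) = 1053*(72/43) = 75816/43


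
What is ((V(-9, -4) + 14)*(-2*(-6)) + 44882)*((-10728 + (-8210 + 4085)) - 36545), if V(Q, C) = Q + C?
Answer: -2307461812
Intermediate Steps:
V(Q, C) = C + Q
((V(-9, -4) + 14)*(-2*(-6)) + 44882)*((-10728 + (-8210 + 4085)) - 36545) = (((-4 - 9) + 14)*(-2*(-6)) + 44882)*((-10728 + (-8210 + 4085)) - 36545) = ((-13 + 14)*12 + 44882)*((-10728 - 4125) - 36545) = (1*12 + 44882)*(-14853 - 36545) = (12 + 44882)*(-51398) = 44894*(-51398) = -2307461812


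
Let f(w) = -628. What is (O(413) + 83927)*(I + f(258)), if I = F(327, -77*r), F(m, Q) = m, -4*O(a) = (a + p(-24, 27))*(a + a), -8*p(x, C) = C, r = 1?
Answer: 3181269/16 ≈ 1.9883e+5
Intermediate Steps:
p(x, C) = -C/8
O(a) = -a*(-27/8 + a)/2 (O(a) = -(a - ⅛*27)*(a + a)/4 = -(a - 27/8)*2*a/4 = -(-27/8 + a)*2*a/4 = -a*(-27/8 + a)/2)
I = 327
(O(413) + 83927)*(I + f(258)) = ((1/16)*413*(27 - 8*413) + 83927)*(327 - 628) = ((1/16)*413*(27 - 3304) + 83927)*(-301) = ((1/16)*413*(-3277) + 83927)*(-301) = (-1353401/16 + 83927)*(-301) = -10569/16*(-301) = 3181269/16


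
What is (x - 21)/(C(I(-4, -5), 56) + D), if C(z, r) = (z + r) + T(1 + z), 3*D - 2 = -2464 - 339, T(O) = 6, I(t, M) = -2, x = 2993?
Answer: -8916/2621 ≈ -3.4018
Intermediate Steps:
D = -2801/3 (D = ⅔ + (-2464 - 339)/3 = ⅔ + (⅓)*(-2803) = ⅔ - 2803/3 = -2801/3 ≈ -933.67)
C(z, r) = 6 + r + z (C(z, r) = (z + r) + 6 = (r + z) + 6 = 6 + r + z)
(x - 21)/(C(I(-4, -5), 56) + D) = (2993 - 21)/((6 + 56 - 2) - 2801/3) = 2972/(60 - 2801/3) = 2972/(-2621/3) = 2972*(-3/2621) = -8916/2621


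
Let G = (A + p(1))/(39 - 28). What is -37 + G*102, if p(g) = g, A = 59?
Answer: 5713/11 ≈ 519.36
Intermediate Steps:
G = 60/11 (G = (59 + 1)/(39 - 28) = 60/11 ≈ 5.4545)
-37 + G*102 = -37 + (60/11)*102 = -37 + 6120/11 = 5713/11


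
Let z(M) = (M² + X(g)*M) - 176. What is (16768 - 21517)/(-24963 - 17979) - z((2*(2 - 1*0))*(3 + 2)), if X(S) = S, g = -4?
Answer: -2059633/14314 ≈ -143.89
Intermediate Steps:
z(M) = -176 + M² - 4*M (z(M) = (M² - 4*M) - 176 = -176 + M² - 4*M)
(16768 - 21517)/(-24963 - 17979) - z((2*(2 - 1*0))*(3 + 2)) = (16768 - 21517)/(-24963 - 17979) - (-176 + ((2*(2 - 1*0))*(3 + 2))² - 4*2*(2 - 1*0)*(3 + 2)) = -4749/(-42942) - (-176 + ((2*(2 + 0))*5)² - 4*2*(2 + 0)*5) = -4749*(-1/42942) - (-176 + ((2*2)*5)² - 4*2*2*5) = 1583/14314 - (-176 + (4*5)² - 16*5) = 1583/14314 - (-176 + 20² - 4*20) = 1583/14314 - (-176 + 400 - 80) = 1583/14314 - 1*144 = 1583/14314 - 144 = -2059633/14314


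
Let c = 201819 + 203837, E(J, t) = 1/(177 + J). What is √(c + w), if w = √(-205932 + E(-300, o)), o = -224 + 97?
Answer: √(6137169624 + 123*I*√3115545351)/123 ≈ 636.91 + 0.35625*I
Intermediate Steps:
o = -127
w = I*√3115545351/123 (w = √(-205932 + 1/(177 - 300)) = √(-205932 + 1/(-123)) = √(-205932 - 1/123) = √(-25329637/123) = I*√3115545351/123 ≈ 453.8*I)
c = 405656
√(c + w) = √(405656 + I*√3115545351/123)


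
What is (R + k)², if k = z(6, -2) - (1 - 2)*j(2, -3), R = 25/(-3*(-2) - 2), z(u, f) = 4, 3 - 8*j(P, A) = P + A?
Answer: 1849/16 ≈ 115.56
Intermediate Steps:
j(P, A) = 3/8 - A/8 - P/8 (j(P, A) = 3/8 - (P + A)/8 = 3/8 - (A + P)/8 = 3/8 + (-A/8 - P/8) = 3/8 - A/8 - P/8)
R = 25/4 (R = 25/(6 - 2) = 25/4 ≈ 6.2500)
k = 9/2 (k = 4 - (1 - 2)*(3/8 - ⅛*(-3) - ⅛*2) = 4 - (-1)*(3/8 + 3/8 - ¼) = 4 - (-1)/2 = 4 - 1*(-½) = 4 + ½ = 9/2 ≈ 4.5000)
(R + k)² = (25/4 + 9/2)² = (43/4)² = 1849/16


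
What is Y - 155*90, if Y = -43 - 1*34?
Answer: -14027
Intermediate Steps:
Y = -77 (Y = -43 - 34 = -77)
Y - 155*90 = -77 - 155*90 = -77 - 13950 = -14027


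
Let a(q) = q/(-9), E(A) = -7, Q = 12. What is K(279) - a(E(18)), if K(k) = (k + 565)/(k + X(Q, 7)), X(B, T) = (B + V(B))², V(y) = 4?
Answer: 3851/4815 ≈ 0.79979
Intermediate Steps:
X(B, T) = (4 + B)² (X(B, T) = (B + 4)² = (4 + B)²)
K(k) = (565 + k)/(256 + k) (K(k) = (k + 565)/(k + (4 + 12)²) = (565 + k)/(k + 16²) = (565 + k)/(k + 256) = (565 + k)/(256 + k))
a(q) = -q/9 (a(q) = q*(-⅑) = -q/9)
K(279) - a(E(18)) = (565 + 279)/(256 + 279) - (-1)*(-7)/9 = 844/535 - 1*7/9 = (1/535)*844 - 7/9 = 844/535 - 7/9 = 3851/4815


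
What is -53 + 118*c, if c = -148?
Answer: -17517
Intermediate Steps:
-53 + 118*c = -53 + 118*(-148) = -53 - 17464 = -17517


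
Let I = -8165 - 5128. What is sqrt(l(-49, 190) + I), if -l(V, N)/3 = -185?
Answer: I*sqrt(12738) ≈ 112.86*I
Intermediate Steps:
l(V, N) = 555 (l(V, N) = -3*(-185) = 555)
I = -13293
sqrt(l(-49, 190) + I) = sqrt(555 - 13293) = sqrt(-12738) = I*sqrt(12738)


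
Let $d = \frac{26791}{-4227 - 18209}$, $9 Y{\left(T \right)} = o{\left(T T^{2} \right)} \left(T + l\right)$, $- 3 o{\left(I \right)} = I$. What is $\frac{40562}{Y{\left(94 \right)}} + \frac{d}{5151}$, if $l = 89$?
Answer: $- \frac{1360823306471}{182978641414677} \approx -0.0074371$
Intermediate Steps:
$o{\left(I \right)} = - \frac{I}{3}$
$Y{\left(T \right)} = - \frac{T^{3} \left(89 + T\right)}{27}$ ($Y{\left(T \right)} = \frac{- \frac{T T^{2}}{3} \left(T + 89\right)}{9} = \frac{- \frac{T^{3}}{3} \left(89 + T\right)}{9} = \frac{\left(- \frac{1}{3}\right) T^{3} \left(89 + T\right)}{9} = - \frac{T^{3} \left(89 + T\right)}{27}$)
$d = - \frac{26791}{22436}$ ($d = \frac{26791}{-4227 - 18209} = \frac{26791}{-22436} = 26791 \left(- \frac{1}{22436}\right) = - \frac{26791}{22436} \approx -1.1941$)
$\frac{40562}{Y{\left(94 \right)}} + \frac{d}{5151} = \frac{40562}{\frac{1}{27} \cdot 94^{3} \left(-89 - 94\right)} - \frac{26791}{22436 \cdot 5151} = \frac{40562}{\frac{1}{27} \cdot 830584 \left(-89 - 94\right)} - \frac{26791}{115567836} = \frac{40562}{\frac{1}{27} \cdot 830584 \left(-183\right)} - \frac{26791}{115567836} = \frac{40562}{- \frac{50665624}{9}} - \frac{26791}{115567836} = 40562 \left(- \frac{9}{50665624}\right) - \frac{26791}{115567836} = - \frac{182529}{25332812} - \frac{26791}{115567836} = - \frac{1360823306471}{182978641414677}$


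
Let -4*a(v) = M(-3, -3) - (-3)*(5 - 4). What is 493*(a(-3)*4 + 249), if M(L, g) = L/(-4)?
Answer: 483633/4 ≈ 1.2091e+5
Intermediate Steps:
M(L, g) = -L/4 (M(L, g) = L*(-1/4) = -L/4)
a(v) = -15/16 (a(v) = -(-1/4*(-3) - (-3)*(5 - 4))/4 = -(3/4 - (-3))/4 = -(3/4 - 1*(-3))/4 = -(3/4 + 3)/4 = -1/4*15/4 = -15/16)
493*(a(-3)*4 + 249) = 493*(-15/16*4 + 249) = 493*(-15/4 + 249) = 493*(981/4) = 483633/4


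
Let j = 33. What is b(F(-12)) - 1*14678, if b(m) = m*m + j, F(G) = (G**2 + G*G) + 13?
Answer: 75956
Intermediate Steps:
F(G) = 13 + 2*G**2 (F(G) = (G**2 + G**2) + 13 = 2*G**2 + 13 = 13 + 2*G**2)
b(m) = 33 + m**2 (b(m) = m*m + 33 = m**2 + 33 = 33 + m**2)
b(F(-12)) - 1*14678 = (33 + (13 + 2*(-12)**2)**2) - 1*14678 = (33 + (13 + 2*144)**2) - 14678 = (33 + (13 + 288)**2) - 14678 = (33 + 301**2) - 14678 = (33 + 90601) - 14678 = 90634 - 14678 = 75956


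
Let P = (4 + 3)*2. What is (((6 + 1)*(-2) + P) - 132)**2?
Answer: 17424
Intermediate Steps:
P = 14 (P = 7*2 = 14)
(((6 + 1)*(-2) + P) - 132)**2 = (((6 + 1)*(-2) + 14) - 132)**2 = ((7*(-2) + 14) - 132)**2 = ((-14 + 14) - 132)**2 = (0 - 132)**2 = (-132)**2 = 17424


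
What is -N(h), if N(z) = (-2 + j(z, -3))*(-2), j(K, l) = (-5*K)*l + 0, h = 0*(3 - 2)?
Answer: -4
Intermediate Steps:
h = 0 (h = 0*1 = 0)
j(K, l) = -5*K*l (j(K, l) = -5*K*l + 0 = -5*K*l)
N(z) = 4 - 30*z (N(z) = (-2 - 5*z*(-3))*(-2) = (-2 + 15*z)*(-2) = 4 - 30*z)
-N(h) = -(4 - 30*0) = -(4 + 0) = -1*4 = -4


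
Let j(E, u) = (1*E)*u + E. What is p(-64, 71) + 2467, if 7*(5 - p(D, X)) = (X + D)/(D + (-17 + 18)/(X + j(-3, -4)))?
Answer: 12654248/5119 ≈ 2472.0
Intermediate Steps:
j(E, u) = E + E*u (j(E, u) = E*u + E = E + E*u)
p(D, X) = 5 - (D + X)/(7*(D + 1/(9 + X))) (p(D, X) = 5 - (X + D)/(7*(D + (-17 + 18)/(X - 3*(1 - 4)))) = 5 - (D + X)/(7*(D + 1/(X - 3*(-3)))) = 5 - (D + X)/(7*(D + 1/(X + 9))) = 5 - (D + X)/(7*(D + 1/(9 + X))))
p(-64, 71) + 2467 = (35 - 1*71² - 9*71 + 306*(-64) + 34*(-64)*71)/(7*(1 + 9*(-64) - 64*71)) + 2467 = (35 - 1*5041 - 639 - 19584 - 154496)/(7*(1 - 576 - 4544)) + 2467 = (⅐)*(35 - 5041 - 639 - 19584 - 154496)/(-5119) + 2467 = (⅐)*(-1/5119)*(-179725) + 2467 = 25675/5119 + 2467 = 12654248/5119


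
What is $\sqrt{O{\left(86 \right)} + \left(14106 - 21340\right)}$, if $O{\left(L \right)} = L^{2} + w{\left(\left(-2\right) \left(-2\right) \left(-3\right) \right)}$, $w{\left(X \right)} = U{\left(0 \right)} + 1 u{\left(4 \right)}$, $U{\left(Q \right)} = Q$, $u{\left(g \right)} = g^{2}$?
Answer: $\sqrt{178} \approx 13.342$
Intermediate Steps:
$w{\left(X \right)} = 16$ ($w{\left(X \right)} = 0 + 1 \cdot 4^{2} = 0 + 1 \cdot 16 = 0 + 16 = 16$)
$O{\left(L \right)} = 16 + L^{2}$ ($O{\left(L \right)} = L^{2} + 16 = 16 + L^{2}$)
$\sqrt{O{\left(86 \right)} + \left(14106 - 21340\right)} = \sqrt{\left(16 + 86^{2}\right) + \left(14106 - 21340\right)} = \sqrt{\left(16 + 7396\right) + \left(14106 - 21340\right)} = \sqrt{7412 - 7234} = \sqrt{178}$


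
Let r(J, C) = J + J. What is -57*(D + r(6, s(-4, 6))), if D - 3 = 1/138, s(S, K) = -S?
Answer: -39349/46 ≈ -855.41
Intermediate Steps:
r(J, C) = 2*J
D = 415/138 (D = 3 + 1/138 = 415/138 ≈ 3.0072)
-57*(D + r(6, s(-4, 6))) = -57*(415/138 + 2*6) = -57*(415/138 + 12) = -57*2071/138 = -39349/46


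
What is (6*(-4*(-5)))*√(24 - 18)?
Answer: 120*√6 ≈ 293.94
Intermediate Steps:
(6*(-4*(-5)))*√(24 - 18) = (6*20)*√6 = 120*√6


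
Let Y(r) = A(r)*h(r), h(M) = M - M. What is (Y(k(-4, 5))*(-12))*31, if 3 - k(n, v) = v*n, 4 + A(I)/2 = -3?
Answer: 0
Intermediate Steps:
A(I) = -14 (A(I) = -8 + 2*(-3) = -8 - 6 = -14)
h(M) = 0
k(n, v) = 3 - n*v (k(n, v) = 3 - v*n = 3 - n*v)
Y(r) = 0 (Y(r) = -14*0 = 0)
(Y(k(-4, 5))*(-12))*31 = (0*(-12))*31 = 0*31 = 0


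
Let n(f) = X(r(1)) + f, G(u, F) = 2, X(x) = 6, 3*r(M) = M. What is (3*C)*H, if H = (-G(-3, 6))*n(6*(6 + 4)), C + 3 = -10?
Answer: 5148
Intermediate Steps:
C = -13 (C = -3 - 10 = -13)
r(M) = M/3
n(f) = 6 + f
H = -132 (H = (-1*2)*(6 + 6*(6 + 4)) = -2*(6 + 6*10) = -2*(6 + 60) = -2*66 = -132)
(3*C)*H = (3*(-13))*(-132) = -39*(-132) = 5148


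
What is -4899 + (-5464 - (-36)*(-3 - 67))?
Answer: -12883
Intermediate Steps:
-4899 + (-5464 - (-36)*(-3 - 67)) = -4899 + (-5464 - (-36)*(-70)) = -4899 + (-5464 - 1*2520) = -4899 + (-5464 - 2520) = -4899 - 7984 = -12883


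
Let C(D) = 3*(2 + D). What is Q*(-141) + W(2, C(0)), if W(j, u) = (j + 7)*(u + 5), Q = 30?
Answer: -4131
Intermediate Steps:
C(D) = 6 + 3*D
W(j, u) = (5 + u)*(7 + j) (W(j, u) = (7 + j)*(5 + u) = (5 + u)*(7 + j))
Q*(-141) + W(2, C(0)) = 30*(-141) + (35 + 5*2 + 7*(6 + 3*0) + 2*(6 + 3*0)) = -4230 + (35 + 10 + 7*(6 + 0) + 2*(6 + 0)) = -4230 + (35 + 10 + 7*6 + 2*6) = -4230 + (35 + 10 + 42 + 12) = -4230 + 99 = -4131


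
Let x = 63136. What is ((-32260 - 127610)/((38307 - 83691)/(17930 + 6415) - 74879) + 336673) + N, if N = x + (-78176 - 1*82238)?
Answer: 145471635246185/607658213 ≈ 2.3940e+5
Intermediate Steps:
N = -97278 (N = 63136 + (-78176 - 1*82238) = 63136 + (-78176 - 82238) = 63136 - 160414 = -97278)
((-32260 - 127610)/((38307 - 83691)/(17930 + 6415) - 74879) + 336673) + N = ((-32260 - 127610)/((38307 - 83691)/(17930 + 6415) - 74879) + 336673) - 97278 = (-159870/(-45384/24345 - 74879) + 336673) - 97278 = (-159870/(-45384*1/24345 - 74879) + 336673) - 97278 = (-159870/(-15128/8115 - 74879) + 336673) - 97278 = (-159870/(-607658213/8115) + 336673) - 97278 = (-159870*(-8115/607658213) + 336673) - 97278 = (1297345050/607658213 + 336673) - 97278 = 204583410890399/607658213 - 97278 = 145471635246185/607658213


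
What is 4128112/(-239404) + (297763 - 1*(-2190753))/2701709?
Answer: -2639299164736/161699985359 ≈ -16.322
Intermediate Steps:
4128112/(-239404) + (297763 - 1*(-2190753))/2701709 = 4128112*(-1/239404) + (297763 + 2190753)*(1/2701709) = -1032028/59851 + 2488516*(1/2701709) = -1032028/59851 + 2488516/2701709 = -2639299164736/161699985359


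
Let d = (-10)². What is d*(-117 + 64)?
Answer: -5300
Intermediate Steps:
d = 100
d*(-117 + 64) = 100*(-117 + 64) = 100*(-53) = -5300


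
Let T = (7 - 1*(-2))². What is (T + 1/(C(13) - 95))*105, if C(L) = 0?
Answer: 161574/19 ≈ 8503.9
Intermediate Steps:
T = 81 (T = (7 + 2)² = 9² = 81)
(T + 1/(C(13) - 95))*105 = (81 + 1/(0 - 95))*105 = (81 + 1/(-95))*105 = (81 - 1/95)*105 = (7694/95)*105 = 161574/19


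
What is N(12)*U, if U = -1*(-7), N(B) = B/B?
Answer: 7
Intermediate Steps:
N(B) = 1
U = 7
N(12)*U = 1*7 = 7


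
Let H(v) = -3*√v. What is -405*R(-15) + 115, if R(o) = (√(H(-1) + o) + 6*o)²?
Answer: -3274310 + 1215*I + 72900*√(-15 - 3*I) ≈ -3.2462e+6 - 2.8252e+5*I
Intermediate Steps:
R(o) = (√(o - 3*I) + 6*o)² (R(o) = (√(-3*I + o) + 6*o)² = (√(o - 3*I) + 6*o)²)
-405*R(-15) + 115 = -405*(√(-15 - 3*I) + 6*(-15))² + 115 = -405*(√(-15 - 3*I) - 90)² + 115 = -405*(-90 + √(-15 - 3*I))² + 115 = 115 - 405*(-90 + √(-15 - 3*I))²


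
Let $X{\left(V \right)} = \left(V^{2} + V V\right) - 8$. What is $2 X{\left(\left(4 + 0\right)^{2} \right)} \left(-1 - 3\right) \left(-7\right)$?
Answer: $28224$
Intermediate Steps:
$X{\left(V \right)} = -8 + 2 V^{2}$ ($X{\left(V \right)} = \left(V^{2} + V^{2}\right) - 8 = 2 V^{2} - 8 = -8 + 2 V^{2}$)
$2 X{\left(\left(4 + 0\right)^{2} \right)} \left(-1 - 3\right) \left(-7\right) = 2 \left(-8 + 2 \left(\left(4 + 0\right)^{2}\right)^{2}\right) \left(-1 - 3\right) \left(-7\right) = 2 \left(-8 + 2 \left(4^{2}\right)^{2}\right) \left(\left(-4\right) \left(-7\right)\right) = 2 \left(-8 + 2 \cdot 16^{2}\right) 28 = 2 \left(-8 + 2 \cdot 256\right) 28 = 2 \left(-8 + 512\right) 28 = 2 \cdot 504 \cdot 28 = 1008 \cdot 28 = 28224$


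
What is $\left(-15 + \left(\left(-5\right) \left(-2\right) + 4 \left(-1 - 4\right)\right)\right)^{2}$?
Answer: $625$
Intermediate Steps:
$\left(-15 + \left(\left(-5\right) \left(-2\right) + 4 \left(-1 - 4\right)\right)\right)^{2} = \left(-15 + \left(10 + 4 \left(-5\right)\right)\right)^{2} = \left(-15 + \left(10 - 20\right)\right)^{2} = \left(-15 - 10\right)^{2} = \left(-25\right)^{2} = 625$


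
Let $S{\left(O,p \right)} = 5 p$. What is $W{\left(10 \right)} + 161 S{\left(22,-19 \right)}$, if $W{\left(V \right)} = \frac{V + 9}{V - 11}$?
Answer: $-15314$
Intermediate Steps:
$W{\left(V \right)} = \frac{9 + V}{-11 + V}$
$W{\left(10 \right)} + 161 S{\left(22,-19 \right)} = \frac{9 + 10}{-11 + 10} + 161 \cdot 5 \left(-19\right) = \frac{1}{-1} \cdot 19 + 161 \left(-95\right) = \left(-1\right) 19 - 15295 = -19 - 15295 = -15314$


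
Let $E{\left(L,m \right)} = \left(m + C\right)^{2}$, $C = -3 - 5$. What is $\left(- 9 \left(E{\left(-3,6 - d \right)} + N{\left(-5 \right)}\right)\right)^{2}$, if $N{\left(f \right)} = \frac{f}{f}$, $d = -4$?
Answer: $2025$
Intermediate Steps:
$C = -8$ ($C = -3 - 5 = -8$)
$E{\left(L,m \right)} = \left(-8 + m\right)^{2}$ ($E{\left(L,m \right)} = \left(m - 8\right)^{2} = \left(-8 + m\right)^{2}$)
$N{\left(f \right)} = 1$
$\left(- 9 \left(E{\left(-3,6 - d \right)} + N{\left(-5 \right)}\right)\right)^{2} = \left(- 9 \left(\left(-8 + \left(6 - -4\right)\right)^{2} + 1\right)\right)^{2} = \left(- 9 \left(\left(-8 + \left(6 + 4\right)\right)^{2} + 1\right)\right)^{2} = \left(- 9 \left(\left(-8 + 10\right)^{2} + 1\right)\right)^{2} = \left(- 9 \left(2^{2} + 1\right)\right)^{2} = \left(- 9 \left(4 + 1\right)\right)^{2} = \left(\left(-9\right) 5\right)^{2} = \left(-45\right)^{2} = 2025$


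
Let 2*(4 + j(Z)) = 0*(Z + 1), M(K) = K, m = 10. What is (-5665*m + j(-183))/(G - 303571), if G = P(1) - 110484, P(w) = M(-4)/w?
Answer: 56654/414059 ≈ 0.13683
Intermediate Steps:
P(w) = -4/w
j(Z) = -4 (j(Z) = -4 + (0*(Z + 1))/2 = -4 + (0*(1 + Z))/2 = -4 + (1/2)*0 = -4 + 0 = -4)
G = -110488 (G = -4/1 - 110484 = -4*1 - 110484 = -4 - 110484 = -110488)
(-5665*m + j(-183))/(G - 303571) = (-5665*10 - 4)/(-110488 - 303571) = (-56650 - 4)/(-414059) = -56654*(-1/414059) = 56654/414059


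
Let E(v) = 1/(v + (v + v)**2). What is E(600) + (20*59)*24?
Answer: 40797792001/1440600 ≈ 28320.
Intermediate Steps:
E(v) = 1/(v + 4*v**2) (E(v) = 1/(v + (2*v)**2) = 1/(v + 4*v**2))
E(600) + (20*59)*24 = 1/(600*(1 + 4*600)) + (20*59)*24 = 1/(600*(1 + 2400)) + 1180*24 = (1/600)/2401 + 28320 = (1/600)*(1/2401) + 28320 = 1/1440600 + 28320 = 40797792001/1440600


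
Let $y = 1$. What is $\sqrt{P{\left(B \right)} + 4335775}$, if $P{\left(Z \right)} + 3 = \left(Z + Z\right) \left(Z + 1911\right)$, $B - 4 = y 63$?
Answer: $2 \sqrt{1150206} \approx 2145.0$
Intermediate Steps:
$B = 67$ ($B = 4 + 1 \cdot 63 = 4 + 63 = 67$)
$P{\left(Z \right)} = -3 + 2 Z \left(1911 + Z\right)$ ($P{\left(Z \right)} = -3 + \left(Z + Z\right) \left(Z + 1911\right) = -3 + 2 Z \left(1911 + Z\right)$)
$\sqrt{P{\left(B \right)} + 4335775} = \sqrt{\left(-3 + 2 \cdot 67^{2} + 3822 \cdot 67\right) + 4335775} = \sqrt{\left(-3 + 2 \cdot 4489 + 256074\right) + 4335775} = \sqrt{\left(-3 + 8978 + 256074\right) + 4335775} = \sqrt{265049 + 4335775} = \sqrt{4600824} = 2 \sqrt{1150206}$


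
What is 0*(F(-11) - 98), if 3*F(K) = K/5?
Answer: 0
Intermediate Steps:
F(K) = K/15 (F(K) = (K/5)/3 = K/15)
0*(F(-11) - 98) = 0*((1/15)*(-11) - 98) = 0*(-11/15 - 98) = 0*(-1481/15) = 0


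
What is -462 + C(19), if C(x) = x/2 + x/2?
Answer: -443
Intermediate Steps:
C(x) = x (C(x) = x*(1/2) + x*(1/2) = x/2 + x/2 = x)
-462 + C(19) = -462 + 19 = -443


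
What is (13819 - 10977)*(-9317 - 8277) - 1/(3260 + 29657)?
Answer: -1645920705717/32917 ≈ -5.0002e+7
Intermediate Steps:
(13819 - 10977)*(-9317 - 8277) - 1/(3260 + 29657) = 2842*(-17594) - 1/32917 = -50002148 - 1*1/32917 = -50002148 - 1/32917 = -1645920705717/32917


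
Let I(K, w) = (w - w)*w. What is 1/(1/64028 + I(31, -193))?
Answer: 64028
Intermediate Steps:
I(K, w) = 0 (I(K, w) = 0*w = 0)
1/(1/64028 + I(31, -193)) = 1/(1/64028 + 0) = 1/(1/64028) = 64028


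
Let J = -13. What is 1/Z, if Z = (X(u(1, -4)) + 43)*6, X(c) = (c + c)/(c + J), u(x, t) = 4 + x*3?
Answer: 1/244 ≈ 0.0040984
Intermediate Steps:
u(x, t) = 4 + 3*x
X(c) = 2*c/(-13 + c) (X(c) = (c + c)/(c - 13) = (2*c)/(-13 + c) = 2*c/(-13 + c))
Z = 244 (Z = (2*(4 + 3*1)/(-13 + (4 + 3*1)) + 43)*6 = (2*(4 + 3)/(-13 + (4 + 3)) + 43)*6 = (2*7/(-13 + 7) + 43)*6 = (2*7/(-6) + 43)*6 = (2*7*(-⅙) + 43)*6 = (-7/3 + 43)*6 = (122/3)*6 = 244)
1/Z = 1/244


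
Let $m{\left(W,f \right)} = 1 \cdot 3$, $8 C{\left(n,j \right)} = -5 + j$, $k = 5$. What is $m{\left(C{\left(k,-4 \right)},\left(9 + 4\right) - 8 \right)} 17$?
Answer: $51$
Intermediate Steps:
$C{\left(n,j \right)} = - \frac{5}{8} + \frac{j}{8}$ ($C{\left(n,j \right)} = \frac{-5 + j}{8} = - \frac{5}{8} + \frac{j}{8}$)
$m{\left(W,f \right)} = 3$
$m{\left(C{\left(k,-4 \right)},\left(9 + 4\right) - 8 \right)} 17 = 3 \cdot 17 = 51$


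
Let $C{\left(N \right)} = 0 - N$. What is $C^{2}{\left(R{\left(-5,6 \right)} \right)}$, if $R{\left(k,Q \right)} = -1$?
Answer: $1$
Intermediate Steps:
$C{\left(N \right)} = - N$
$C^{2}{\left(R{\left(-5,6 \right)} \right)} = \left(\left(-1\right) \left(-1\right)\right)^{2} = 1^{2} = 1$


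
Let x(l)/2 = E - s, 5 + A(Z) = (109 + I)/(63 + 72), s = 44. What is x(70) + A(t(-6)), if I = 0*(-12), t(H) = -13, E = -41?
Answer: -23516/135 ≈ -174.19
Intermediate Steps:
I = 0
A(Z) = -566/135 (A(Z) = -5 + (109 + 0)/(63 + 72) = -5 + 109/135 = -566/135)
x(l) = -170 (x(l) = 2*(-41 - 1*44) = 2*(-41 - 44) = 2*(-85) = -170)
x(70) + A(t(-6)) = -170 - 566/135 = -23516/135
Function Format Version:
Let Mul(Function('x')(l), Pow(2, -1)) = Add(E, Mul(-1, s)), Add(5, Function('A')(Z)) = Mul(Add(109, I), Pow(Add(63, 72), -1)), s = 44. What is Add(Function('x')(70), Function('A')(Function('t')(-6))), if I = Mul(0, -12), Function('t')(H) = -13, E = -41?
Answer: Rational(-23516, 135) ≈ -174.19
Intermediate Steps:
I = 0
Function('A')(Z) = Rational(-566, 135) (Function('A')(Z) = Add(-5, Mul(Add(109, 0), Pow(Add(63, 72), -1))) = Add(-5, Mul(109, Pow(135, -1))) = Add(-5, Mul(109, Rational(1, 135))) = Add(-5, Rational(109, 135)) = Rational(-566, 135))
Function('x')(l) = -170 (Function('x')(l) = Mul(2, Add(-41, Mul(-1, 44))) = Mul(2, Add(-41, -44)) = Mul(2, -85) = -170)
Add(Function('x')(70), Function('A')(Function('t')(-6))) = Add(-170, Rational(-566, 135)) = Rational(-23516, 135)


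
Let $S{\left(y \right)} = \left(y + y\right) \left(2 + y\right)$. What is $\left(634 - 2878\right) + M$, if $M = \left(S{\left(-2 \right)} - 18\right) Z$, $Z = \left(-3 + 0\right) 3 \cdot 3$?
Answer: $-1758$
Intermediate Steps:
$S{\left(y \right)} = 2 y \left(2 + y\right)$
$Z = -27$ ($Z = \left(-3\right) 9 = -27$)
$M = 486$ ($M = \left(2 \left(-2\right) \left(2 - 2\right) - 18\right) \left(-27\right) = \left(2 \left(-2\right) 0 - 18\right) \left(-27\right) = \left(0 - 18\right) \left(-27\right) = \left(-18\right) \left(-27\right) = 486$)
$\left(634 - 2878\right) + M = \left(634 - 2878\right) + 486 = -2244 + 486 = -1758$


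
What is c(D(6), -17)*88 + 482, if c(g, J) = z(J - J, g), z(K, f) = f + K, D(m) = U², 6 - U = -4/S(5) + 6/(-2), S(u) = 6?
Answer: 78346/9 ≈ 8705.1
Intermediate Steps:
U = 29/3 (U = 6 - (-4/6 + 6/(-2)) = 6 - (-4*⅙ + 6*(-½)) = 6 - (-⅔ - 3) = 6 - 1*(-11/3) = 6 + 11/3 = 29/3 ≈ 9.6667)
D(m) = 841/9 (D(m) = (29/3)² = 841/9)
z(K, f) = K + f
c(g, J) = g (c(g, J) = (J - J) + g = 0 + g = g)
c(D(6), -17)*88 + 482 = (841/9)*88 + 482 = 74008/9 + 482 = 78346/9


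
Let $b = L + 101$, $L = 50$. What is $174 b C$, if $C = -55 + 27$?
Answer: $-735672$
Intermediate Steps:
$C = -28$
$b = 151$ ($b = 50 + 101 = 151$)
$174 b C = 174 \cdot 151 \left(-28\right) = 26274 \left(-28\right) = -735672$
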